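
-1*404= -404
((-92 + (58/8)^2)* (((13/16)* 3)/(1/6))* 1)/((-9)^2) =-8203/1152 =-7.12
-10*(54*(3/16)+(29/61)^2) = -1540645/14884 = -103.51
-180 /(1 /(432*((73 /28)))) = -1419120 /7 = -202731.43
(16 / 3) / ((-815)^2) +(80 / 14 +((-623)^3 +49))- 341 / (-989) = -3335760370716160957 / 13795289025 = -241804311.94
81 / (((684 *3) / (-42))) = -63 / 38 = -1.66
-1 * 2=-2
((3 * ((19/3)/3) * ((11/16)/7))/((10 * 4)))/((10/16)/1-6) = -209/72240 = -0.00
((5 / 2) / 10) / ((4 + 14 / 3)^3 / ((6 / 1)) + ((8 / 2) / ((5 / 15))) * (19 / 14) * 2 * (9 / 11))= 6237 / 3371552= 0.00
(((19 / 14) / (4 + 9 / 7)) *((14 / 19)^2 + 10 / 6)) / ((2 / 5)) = 11965 / 8436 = 1.42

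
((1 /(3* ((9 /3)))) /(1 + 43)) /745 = 1 /295020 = 0.00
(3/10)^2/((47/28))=63/1175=0.05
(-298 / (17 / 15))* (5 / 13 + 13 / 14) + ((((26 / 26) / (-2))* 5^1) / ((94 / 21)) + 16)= -95932079 / 290836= -329.85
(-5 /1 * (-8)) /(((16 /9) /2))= 45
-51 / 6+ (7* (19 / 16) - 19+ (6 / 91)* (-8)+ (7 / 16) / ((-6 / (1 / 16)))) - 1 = -2896093 / 139776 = -20.72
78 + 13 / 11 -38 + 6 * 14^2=13389 / 11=1217.18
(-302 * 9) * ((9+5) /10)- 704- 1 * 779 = -26441 /5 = -5288.20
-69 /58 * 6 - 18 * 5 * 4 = -367.14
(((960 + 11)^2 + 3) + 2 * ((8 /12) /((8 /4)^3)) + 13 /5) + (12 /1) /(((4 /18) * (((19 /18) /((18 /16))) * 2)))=1074878119 /1140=942875.54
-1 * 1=-1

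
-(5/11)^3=-125/1331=-0.09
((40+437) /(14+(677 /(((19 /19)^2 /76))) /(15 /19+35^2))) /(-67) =-5554665 /43672208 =-0.13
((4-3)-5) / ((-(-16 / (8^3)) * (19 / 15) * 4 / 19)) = -480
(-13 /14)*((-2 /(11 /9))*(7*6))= 702 /11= 63.82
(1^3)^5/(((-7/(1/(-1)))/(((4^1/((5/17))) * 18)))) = 1224/35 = 34.97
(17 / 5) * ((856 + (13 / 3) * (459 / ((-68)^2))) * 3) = 698847 / 80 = 8735.59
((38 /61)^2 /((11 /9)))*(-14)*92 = -16738848 /40931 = -408.95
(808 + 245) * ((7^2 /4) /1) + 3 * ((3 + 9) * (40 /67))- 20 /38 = 65789741 /5092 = 12920.22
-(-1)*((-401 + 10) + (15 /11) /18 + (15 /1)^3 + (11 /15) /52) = 8534497 /2860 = 2984.09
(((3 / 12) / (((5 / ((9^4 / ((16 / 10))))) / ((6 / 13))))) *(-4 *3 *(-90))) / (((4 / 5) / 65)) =66430125 / 8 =8303765.62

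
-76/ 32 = -19/ 8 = -2.38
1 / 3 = 0.33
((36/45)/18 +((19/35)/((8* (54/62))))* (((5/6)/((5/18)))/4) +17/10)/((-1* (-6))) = 18173/60480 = 0.30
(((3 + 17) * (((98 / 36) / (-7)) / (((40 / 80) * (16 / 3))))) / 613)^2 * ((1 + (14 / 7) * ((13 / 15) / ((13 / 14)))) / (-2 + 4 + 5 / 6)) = 10535 / 459941256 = 0.00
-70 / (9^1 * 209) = -70 / 1881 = -0.04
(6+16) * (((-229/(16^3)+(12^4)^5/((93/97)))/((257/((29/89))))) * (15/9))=809834055313423173669480511975/4356483072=185891702533722865724.81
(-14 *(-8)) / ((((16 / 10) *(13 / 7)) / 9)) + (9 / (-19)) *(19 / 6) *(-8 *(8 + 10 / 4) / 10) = 22869 / 65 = 351.83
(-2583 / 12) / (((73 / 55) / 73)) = -11838.75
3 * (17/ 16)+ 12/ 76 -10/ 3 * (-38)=118571/ 912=130.01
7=7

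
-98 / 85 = -1.15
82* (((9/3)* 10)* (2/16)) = 307.50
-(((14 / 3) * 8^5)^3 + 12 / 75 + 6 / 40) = -9654591701175501637 / 2700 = -3575774704139074.68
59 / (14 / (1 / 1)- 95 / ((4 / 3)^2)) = -944 / 631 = -1.50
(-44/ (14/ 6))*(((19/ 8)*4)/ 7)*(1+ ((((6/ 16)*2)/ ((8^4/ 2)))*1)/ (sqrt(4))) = -1467807/ 57344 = -25.60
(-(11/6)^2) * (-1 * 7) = 847/36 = 23.53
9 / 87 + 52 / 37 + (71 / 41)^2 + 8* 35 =284.51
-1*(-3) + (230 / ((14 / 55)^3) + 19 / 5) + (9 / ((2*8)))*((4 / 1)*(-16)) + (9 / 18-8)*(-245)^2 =-2992820937 / 6860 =-436271.27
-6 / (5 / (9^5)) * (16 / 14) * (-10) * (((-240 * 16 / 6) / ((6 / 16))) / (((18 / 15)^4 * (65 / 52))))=-3732480000 / 7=-533211428.57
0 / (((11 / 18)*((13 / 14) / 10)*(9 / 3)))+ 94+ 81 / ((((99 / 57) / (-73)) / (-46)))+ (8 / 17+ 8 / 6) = 156700.71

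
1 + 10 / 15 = 5 / 3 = 1.67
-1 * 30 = -30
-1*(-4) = 4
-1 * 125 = -125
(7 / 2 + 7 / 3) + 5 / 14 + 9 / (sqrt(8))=9*sqrt(2) / 4 + 130 / 21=9.37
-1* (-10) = 10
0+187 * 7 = 1309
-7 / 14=-1 / 2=-0.50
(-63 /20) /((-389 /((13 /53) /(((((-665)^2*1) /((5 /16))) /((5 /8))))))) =117 /133373847040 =0.00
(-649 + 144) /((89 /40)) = -20200 /89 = -226.97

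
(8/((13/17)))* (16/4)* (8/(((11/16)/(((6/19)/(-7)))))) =-417792/19019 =-21.97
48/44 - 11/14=0.31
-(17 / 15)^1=-17 / 15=-1.13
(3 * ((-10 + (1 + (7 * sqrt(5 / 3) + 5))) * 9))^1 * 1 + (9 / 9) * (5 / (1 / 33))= 57 + 63 * sqrt(15)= 301.00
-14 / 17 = -0.82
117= 117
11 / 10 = 1.10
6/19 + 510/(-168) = -1447/532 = -2.72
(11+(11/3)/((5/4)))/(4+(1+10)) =209/225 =0.93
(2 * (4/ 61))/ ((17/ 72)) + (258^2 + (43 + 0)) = 69072035/ 1037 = 66607.56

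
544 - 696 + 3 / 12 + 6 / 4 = -601 / 4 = -150.25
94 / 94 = 1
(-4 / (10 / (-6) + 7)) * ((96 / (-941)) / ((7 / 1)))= 72 / 6587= 0.01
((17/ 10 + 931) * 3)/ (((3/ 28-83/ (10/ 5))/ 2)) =-783468/ 5795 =-135.20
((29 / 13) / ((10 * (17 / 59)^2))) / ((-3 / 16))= -807592 / 56355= -14.33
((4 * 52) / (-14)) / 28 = -26 / 49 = -0.53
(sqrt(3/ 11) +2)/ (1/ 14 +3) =14*sqrt(33)/ 473 +28/ 43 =0.82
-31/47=-0.66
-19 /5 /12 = -19 /60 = -0.32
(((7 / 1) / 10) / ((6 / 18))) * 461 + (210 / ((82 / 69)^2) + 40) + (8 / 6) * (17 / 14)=204465473 / 176505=1158.41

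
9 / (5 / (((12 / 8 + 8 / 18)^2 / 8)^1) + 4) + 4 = 16493 / 3572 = 4.62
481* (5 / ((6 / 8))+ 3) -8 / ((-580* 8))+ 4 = 8097383 / 1740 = 4653.67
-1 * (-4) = 4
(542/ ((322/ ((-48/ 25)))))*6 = -19.39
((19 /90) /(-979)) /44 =-19 /3876840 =-0.00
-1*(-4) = 4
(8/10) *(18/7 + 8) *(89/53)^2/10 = 1172308/491575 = 2.38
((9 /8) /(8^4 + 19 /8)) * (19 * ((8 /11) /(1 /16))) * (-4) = -9728 /40073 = -0.24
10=10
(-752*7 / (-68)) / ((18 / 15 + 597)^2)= 32900 / 152083377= 0.00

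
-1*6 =-6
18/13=1.38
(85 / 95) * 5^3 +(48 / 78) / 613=16934277 / 151411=111.84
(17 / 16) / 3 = 17 / 48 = 0.35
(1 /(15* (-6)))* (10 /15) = -1 /135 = -0.01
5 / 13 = 0.38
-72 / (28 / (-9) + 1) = 648 / 19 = 34.11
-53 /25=-2.12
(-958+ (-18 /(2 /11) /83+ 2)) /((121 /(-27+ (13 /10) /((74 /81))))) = 1503693369 /7431820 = 202.33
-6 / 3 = -2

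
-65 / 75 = -13 / 15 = -0.87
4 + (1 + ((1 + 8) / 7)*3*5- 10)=100 / 7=14.29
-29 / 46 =-0.63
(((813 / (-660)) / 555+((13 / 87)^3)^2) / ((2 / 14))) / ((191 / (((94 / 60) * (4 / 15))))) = -12822593731367777 / 379223999863162121250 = -0.00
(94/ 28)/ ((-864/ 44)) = -0.17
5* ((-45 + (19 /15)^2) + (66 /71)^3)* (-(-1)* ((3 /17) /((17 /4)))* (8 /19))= -109758604928 /29479339515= -3.72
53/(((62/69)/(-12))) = -21942/31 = -707.81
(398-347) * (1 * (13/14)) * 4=1326/7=189.43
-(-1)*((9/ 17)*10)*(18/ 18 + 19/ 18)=185/ 17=10.88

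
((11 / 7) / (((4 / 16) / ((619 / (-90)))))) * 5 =-216.16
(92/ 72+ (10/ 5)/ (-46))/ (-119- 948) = -511/ 441738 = -0.00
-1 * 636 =-636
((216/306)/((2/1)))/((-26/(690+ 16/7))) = -14538/1547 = -9.40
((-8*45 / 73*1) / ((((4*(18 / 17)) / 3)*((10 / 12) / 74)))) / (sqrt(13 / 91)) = -22644*sqrt(7) / 73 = -820.69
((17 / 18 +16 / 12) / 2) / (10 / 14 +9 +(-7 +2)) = 287 / 1188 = 0.24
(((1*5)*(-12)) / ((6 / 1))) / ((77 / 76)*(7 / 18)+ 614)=-13680 / 840491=-0.02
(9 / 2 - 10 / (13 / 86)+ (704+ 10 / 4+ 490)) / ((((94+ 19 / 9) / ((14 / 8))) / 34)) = 702.56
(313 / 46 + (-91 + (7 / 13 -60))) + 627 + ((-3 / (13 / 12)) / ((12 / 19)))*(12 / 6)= 283795 / 598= 474.57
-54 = -54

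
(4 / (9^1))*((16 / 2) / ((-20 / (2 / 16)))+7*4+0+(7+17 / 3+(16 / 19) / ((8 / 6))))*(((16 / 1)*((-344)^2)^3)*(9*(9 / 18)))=623377288324714594304 / 285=2187288730963910857.21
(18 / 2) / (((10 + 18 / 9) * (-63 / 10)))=-5 / 42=-0.12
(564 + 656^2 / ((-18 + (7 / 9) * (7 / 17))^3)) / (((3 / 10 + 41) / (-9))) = -24741560984472 / 233552120975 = -105.94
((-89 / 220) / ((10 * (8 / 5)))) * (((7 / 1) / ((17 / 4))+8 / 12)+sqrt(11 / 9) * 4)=-0.17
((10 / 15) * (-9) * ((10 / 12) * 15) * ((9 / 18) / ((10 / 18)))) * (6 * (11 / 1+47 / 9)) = -6570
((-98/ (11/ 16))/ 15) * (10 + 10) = -6272/ 33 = -190.06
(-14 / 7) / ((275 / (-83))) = 166 / 275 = 0.60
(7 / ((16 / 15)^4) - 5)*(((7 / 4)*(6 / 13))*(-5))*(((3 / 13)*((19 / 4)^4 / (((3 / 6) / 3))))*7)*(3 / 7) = -9862735634325 / 2835349504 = -3478.49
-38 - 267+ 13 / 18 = -5477 / 18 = -304.28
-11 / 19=-0.58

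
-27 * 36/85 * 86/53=-83592/4505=-18.56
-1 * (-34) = 34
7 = 7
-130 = -130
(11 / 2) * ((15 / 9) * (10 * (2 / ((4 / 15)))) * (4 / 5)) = 550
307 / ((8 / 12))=921 / 2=460.50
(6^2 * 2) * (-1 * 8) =-576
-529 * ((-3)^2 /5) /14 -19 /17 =-82267 /1190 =-69.13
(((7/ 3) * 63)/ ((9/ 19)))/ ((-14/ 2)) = -44.33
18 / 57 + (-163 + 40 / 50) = -15379 / 95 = -161.88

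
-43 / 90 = -0.48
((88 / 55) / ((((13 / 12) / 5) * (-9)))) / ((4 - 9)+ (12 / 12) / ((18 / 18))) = 8 / 39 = 0.21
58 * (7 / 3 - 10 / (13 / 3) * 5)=-20822 / 39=-533.90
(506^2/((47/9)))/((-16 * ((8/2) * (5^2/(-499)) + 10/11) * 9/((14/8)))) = -2459417807/2925280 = -840.75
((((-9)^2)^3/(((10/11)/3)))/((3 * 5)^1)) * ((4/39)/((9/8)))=10659.10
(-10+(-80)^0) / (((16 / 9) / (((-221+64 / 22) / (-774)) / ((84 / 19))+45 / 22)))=-411393 / 38528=-10.68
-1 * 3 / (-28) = 3 / 28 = 0.11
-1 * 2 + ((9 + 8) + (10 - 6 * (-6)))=61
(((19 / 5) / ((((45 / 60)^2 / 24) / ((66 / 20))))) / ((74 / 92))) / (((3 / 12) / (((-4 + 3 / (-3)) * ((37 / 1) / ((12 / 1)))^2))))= -5691488 / 45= -126477.51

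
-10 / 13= -0.77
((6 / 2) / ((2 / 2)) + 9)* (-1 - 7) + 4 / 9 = -860 / 9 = -95.56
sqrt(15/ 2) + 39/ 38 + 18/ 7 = sqrt(30)/ 2 + 957/ 266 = 6.34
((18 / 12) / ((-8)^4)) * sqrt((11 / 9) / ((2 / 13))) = sqrt(286) / 16384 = 0.00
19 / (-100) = -19 / 100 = -0.19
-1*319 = -319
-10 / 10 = -1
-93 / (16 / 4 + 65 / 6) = -558 / 89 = -6.27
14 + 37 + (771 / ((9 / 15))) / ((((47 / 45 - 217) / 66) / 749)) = -1429012716 / 4859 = -294096.05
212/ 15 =14.13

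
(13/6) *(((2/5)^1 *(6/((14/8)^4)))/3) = 6656/36015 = 0.18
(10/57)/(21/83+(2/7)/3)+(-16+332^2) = 1271034674/11533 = 110208.50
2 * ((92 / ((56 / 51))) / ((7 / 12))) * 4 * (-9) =-506736 / 49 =-10341.55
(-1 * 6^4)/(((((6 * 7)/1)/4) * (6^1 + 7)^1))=-864/91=-9.49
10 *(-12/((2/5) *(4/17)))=-1275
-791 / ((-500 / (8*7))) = 11074 / 125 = 88.59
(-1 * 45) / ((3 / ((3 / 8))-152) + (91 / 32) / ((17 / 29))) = 24480 / 75697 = 0.32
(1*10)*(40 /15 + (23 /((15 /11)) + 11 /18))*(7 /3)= 12691 /27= 470.04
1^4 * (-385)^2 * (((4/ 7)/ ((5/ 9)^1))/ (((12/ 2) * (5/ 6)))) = 30492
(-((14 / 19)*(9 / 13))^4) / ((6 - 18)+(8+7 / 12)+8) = -3024568512 / 204715394455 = -0.01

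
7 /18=0.39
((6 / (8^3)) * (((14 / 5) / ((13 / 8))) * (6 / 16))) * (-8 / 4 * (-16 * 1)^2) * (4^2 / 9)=-448 / 65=-6.89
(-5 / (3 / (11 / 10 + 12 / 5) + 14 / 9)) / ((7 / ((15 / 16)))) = -675 / 2432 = -0.28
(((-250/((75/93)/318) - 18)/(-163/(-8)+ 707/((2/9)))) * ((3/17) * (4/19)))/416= -295794/107557385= -0.00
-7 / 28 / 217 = -1 / 868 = -0.00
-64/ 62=-32/ 31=-1.03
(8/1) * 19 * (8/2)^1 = 608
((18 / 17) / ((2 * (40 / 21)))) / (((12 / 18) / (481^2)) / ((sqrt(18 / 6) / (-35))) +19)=918271809 * sqrt(3) / 35478086174376316 +5189905794907197 / 354780861743763160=0.01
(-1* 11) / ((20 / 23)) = -253 / 20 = -12.65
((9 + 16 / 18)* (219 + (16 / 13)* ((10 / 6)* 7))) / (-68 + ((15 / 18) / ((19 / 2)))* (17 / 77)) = -33.95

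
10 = 10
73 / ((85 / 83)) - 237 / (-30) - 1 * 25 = 9211 / 170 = 54.18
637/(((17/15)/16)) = 152880/17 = 8992.94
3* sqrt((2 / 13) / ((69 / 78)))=6* sqrt(23) / 23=1.25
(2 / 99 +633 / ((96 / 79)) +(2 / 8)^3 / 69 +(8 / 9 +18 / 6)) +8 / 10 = 127661509 / 242880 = 525.62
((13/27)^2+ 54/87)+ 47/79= 2417444/1670139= 1.45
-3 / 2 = -1.50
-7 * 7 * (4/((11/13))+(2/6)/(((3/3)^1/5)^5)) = -1692019/33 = -51273.30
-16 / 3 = -5.33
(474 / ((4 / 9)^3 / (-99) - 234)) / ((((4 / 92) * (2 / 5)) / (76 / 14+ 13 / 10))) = -185293340991 / 236433092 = -783.70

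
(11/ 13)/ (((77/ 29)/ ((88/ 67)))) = 2552/ 6097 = 0.42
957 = 957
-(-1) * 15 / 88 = 15 / 88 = 0.17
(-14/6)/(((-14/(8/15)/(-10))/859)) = -6872/9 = -763.56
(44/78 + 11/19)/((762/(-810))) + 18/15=-2361/156845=-0.02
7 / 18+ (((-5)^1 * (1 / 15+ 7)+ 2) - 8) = -737 / 18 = -40.94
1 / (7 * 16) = 1 / 112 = 0.01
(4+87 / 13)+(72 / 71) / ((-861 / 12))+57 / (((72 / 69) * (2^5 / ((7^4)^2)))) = 667344101356041 / 67814656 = 9840706.14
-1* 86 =-86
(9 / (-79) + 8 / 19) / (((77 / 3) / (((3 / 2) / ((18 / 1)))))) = 461 / 462308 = 0.00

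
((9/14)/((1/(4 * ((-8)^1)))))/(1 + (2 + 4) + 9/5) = -180/77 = -2.34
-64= -64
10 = 10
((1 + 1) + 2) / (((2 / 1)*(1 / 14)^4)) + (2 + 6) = 76840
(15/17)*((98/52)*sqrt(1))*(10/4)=4.16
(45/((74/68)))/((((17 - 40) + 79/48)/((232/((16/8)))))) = -224.63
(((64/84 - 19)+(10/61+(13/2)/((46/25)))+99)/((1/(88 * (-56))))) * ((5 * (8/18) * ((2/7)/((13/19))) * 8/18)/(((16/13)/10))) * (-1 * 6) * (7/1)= 6656965673600/113643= 58577876.98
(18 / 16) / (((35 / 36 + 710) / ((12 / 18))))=27 / 25595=0.00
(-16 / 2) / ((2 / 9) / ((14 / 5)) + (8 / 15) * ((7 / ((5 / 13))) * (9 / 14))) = -12600 / 9953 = -1.27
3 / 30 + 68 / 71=751 / 710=1.06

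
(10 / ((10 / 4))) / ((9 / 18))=8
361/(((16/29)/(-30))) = -157035/8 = -19629.38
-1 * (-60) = 60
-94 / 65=-1.45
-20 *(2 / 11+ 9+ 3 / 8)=-4205 / 22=-191.14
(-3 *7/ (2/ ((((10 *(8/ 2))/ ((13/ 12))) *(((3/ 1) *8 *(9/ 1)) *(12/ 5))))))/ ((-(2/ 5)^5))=19626923.08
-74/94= -37/47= -0.79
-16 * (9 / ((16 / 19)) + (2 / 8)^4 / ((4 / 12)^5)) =-2979 / 16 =-186.19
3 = 3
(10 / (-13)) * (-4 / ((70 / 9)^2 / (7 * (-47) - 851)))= -38232 / 637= -60.02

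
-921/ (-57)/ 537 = 307/ 10203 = 0.03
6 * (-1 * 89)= -534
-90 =-90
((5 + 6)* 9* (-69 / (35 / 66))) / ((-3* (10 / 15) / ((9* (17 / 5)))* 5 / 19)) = 655304661 / 875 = 748919.61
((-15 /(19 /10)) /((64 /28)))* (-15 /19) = 7875 /2888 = 2.73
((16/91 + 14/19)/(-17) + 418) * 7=12284696/4199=2925.62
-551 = -551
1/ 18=0.06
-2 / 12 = -1 / 6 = -0.17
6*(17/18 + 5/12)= 49/6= 8.17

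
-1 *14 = -14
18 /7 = 2.57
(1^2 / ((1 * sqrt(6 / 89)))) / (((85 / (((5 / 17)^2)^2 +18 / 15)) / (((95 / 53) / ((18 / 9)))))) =9580769 * sqrt(534) / 4515145260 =0.05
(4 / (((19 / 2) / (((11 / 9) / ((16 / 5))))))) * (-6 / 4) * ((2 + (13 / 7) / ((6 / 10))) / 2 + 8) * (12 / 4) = -24365 / 3192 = -7.63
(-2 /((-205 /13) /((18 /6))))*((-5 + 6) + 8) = 702 /205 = 3.42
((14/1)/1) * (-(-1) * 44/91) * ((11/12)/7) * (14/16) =121/156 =0.78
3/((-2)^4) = 3/16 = 0.19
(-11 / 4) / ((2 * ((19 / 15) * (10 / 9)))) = -297 / 304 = -0.98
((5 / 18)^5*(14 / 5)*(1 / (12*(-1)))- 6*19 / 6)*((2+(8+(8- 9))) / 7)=-215415127 / 8817984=-24.43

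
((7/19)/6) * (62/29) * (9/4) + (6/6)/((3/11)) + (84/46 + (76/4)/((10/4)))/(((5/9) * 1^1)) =79569947/3801900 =20.93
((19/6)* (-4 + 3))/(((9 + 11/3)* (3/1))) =-1/12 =-0.08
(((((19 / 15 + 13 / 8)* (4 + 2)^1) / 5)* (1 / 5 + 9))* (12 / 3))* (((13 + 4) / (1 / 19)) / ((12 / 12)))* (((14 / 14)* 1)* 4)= 20622904 / 125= 164983.23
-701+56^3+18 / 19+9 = 3323574 / 19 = 174924.95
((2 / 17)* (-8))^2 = 0.89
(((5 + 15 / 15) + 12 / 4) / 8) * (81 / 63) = 81 / 56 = 1.45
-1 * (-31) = 31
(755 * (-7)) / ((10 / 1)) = -1057 / 2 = -528.50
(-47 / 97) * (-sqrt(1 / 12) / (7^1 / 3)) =47 * sqrt(3) / 1358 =0.06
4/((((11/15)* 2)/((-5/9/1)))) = -50/33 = -1.52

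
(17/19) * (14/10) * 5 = 119/19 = 6.26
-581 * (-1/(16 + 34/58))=16849/481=35.03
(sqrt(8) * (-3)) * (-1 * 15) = 90 * sqrt(2) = 127.28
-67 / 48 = -1.40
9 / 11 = 0.82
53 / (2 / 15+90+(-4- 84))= 795 / 32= 24.84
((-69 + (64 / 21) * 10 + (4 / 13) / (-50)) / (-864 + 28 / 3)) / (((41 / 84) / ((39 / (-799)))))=-2366703 / 524962975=-0.00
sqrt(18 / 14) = 3*sqrt(7) / 7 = 1.13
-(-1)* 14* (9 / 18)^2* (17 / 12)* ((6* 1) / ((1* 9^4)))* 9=119 / 2916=0.04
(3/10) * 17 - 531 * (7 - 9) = 10671/10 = 1067.10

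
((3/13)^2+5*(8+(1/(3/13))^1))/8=7823/1014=7.71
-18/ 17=-1.06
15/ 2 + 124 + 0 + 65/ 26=134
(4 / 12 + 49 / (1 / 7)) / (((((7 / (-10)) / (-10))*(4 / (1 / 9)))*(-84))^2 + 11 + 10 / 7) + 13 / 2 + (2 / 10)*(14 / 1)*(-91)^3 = -12412529073764987 / 5882736690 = -2109992.29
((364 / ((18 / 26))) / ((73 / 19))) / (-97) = -89908 / 63729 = -1.41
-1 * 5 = -5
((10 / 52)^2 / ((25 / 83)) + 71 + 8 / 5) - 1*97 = -82057 / 3380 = -24.28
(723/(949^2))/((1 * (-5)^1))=-723/4503005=-0.00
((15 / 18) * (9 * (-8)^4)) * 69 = 2119680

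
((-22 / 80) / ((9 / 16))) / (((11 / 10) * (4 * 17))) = -0.01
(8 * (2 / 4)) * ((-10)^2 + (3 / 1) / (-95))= 37988 / 95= 399.87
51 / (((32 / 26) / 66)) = 21879 / 8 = 2734.88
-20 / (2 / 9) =-90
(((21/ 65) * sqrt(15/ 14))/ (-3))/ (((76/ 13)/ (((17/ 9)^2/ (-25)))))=289 * sqrt(210)/ 1539000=0.00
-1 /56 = -0.02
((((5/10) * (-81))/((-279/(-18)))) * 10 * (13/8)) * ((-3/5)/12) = 1053/496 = 2.12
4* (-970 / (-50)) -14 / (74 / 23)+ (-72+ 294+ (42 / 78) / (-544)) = 386278417 / 1308320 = 295.25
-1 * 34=-34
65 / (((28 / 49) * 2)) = 56.88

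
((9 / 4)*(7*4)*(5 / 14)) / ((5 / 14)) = 63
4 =4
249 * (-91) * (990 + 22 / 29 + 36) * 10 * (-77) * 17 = 8831749486560 / 29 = 304543085743.45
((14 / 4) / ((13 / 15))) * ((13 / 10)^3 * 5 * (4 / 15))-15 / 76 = 11051 / 950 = 11.63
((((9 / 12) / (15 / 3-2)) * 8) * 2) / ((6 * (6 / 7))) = 7 / 9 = 0.78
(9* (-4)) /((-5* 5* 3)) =12 /25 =0.48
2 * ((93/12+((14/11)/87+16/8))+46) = 213467/1914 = 111.53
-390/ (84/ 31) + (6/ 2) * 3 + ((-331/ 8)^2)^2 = 84021420375/ 28672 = 2930434.58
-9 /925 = -0.01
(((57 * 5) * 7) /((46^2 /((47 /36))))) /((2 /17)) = 531335 /50784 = 10.46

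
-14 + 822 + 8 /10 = 4044 /5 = 808.80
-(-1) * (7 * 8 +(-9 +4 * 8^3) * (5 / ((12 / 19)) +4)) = 292249 / 12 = 24354.08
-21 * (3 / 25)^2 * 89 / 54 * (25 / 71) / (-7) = 89 / 3550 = 0.03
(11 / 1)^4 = 14641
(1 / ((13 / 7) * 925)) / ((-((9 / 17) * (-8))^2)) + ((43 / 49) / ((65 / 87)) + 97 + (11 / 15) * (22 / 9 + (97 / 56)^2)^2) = 3446000047027399 / 28737134899200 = 119.91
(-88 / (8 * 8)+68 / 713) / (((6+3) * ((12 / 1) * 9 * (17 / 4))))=-811 / 2618136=-0.00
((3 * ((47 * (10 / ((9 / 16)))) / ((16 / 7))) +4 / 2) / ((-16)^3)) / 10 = -103 / 3840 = -0.03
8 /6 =4 /3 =1.33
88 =88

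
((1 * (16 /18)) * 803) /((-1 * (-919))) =6424 /8271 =0.78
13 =13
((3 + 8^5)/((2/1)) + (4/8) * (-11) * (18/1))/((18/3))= 32573/12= 2714.42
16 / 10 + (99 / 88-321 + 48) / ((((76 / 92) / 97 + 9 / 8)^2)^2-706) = 9463091323569026536 / 4764912792102147185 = 1.99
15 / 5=3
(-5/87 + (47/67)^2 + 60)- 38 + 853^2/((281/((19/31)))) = 5475412461377/3402020073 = 1609.46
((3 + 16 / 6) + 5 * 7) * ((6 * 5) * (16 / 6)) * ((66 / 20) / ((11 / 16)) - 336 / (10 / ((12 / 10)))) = -577792 / 5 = -115558.40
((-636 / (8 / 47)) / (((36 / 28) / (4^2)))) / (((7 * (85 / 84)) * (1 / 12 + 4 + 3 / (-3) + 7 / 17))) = -6695808 / 3565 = -1878.21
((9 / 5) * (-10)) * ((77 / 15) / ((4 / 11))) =-2541 / 10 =-254.10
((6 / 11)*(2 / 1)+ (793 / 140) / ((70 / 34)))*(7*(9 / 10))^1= 1863819 / 77000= 24.21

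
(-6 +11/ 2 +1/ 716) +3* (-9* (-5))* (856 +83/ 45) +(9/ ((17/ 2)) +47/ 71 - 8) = 100077670045/ 864212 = 115802.22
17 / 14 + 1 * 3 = 4.21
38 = 38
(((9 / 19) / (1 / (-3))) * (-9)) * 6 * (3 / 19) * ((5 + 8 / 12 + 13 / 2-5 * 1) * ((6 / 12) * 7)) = 303.92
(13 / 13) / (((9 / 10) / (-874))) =-8740 / 9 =-971.11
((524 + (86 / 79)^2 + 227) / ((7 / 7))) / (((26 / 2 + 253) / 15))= 3706095 / 87374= 42.42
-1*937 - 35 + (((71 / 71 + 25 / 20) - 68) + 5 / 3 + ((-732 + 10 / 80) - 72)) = -44159 / 24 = -1839.96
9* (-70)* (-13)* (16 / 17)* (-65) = -8517600 / 17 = -501035.29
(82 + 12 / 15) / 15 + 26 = 788 / 25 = 31.52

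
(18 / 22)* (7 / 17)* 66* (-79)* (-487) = 14542794 / 17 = 855458.47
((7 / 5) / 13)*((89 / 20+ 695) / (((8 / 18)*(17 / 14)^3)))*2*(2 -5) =-567.95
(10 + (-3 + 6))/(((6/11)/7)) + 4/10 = 5017/30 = 167.23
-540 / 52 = -135 / 13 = -10.38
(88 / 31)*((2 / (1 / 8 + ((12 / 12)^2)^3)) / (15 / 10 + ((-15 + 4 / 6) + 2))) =-2816 / 6045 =-0.47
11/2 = 5.50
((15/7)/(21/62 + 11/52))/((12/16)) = 32240/6209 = 5.19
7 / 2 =3.50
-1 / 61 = -0.02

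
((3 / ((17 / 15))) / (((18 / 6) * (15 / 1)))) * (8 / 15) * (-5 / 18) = -4 / 459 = -0.01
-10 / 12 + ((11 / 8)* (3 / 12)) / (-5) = -433 / 480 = -0.90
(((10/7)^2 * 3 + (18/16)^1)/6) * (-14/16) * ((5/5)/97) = -947/86912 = -0.01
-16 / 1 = -16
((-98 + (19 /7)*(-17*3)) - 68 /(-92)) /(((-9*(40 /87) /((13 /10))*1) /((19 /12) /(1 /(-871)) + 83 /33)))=-433239215149 /4250400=-101929.05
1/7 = 0.14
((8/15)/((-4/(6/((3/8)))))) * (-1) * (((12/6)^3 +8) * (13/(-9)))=-6656/135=-49.30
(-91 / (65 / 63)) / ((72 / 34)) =-833 / 20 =-41.65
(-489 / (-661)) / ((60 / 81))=13203 / 13220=1.00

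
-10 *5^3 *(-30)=37500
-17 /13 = -1.31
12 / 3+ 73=77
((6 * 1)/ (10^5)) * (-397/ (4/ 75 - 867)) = 3573/ 130042000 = 0.00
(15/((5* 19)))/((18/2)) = 1/57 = 0.02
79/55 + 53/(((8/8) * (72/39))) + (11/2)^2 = 79721/1320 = 60.39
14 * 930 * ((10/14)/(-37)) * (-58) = 539400/37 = 14578.38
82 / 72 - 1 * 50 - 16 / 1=-64.86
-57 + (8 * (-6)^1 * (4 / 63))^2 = -21041 / 441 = -47.71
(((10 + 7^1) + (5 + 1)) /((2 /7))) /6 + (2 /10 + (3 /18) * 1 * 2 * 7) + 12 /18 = 997 /60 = 16.62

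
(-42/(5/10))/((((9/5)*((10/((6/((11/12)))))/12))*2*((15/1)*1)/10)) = -122.18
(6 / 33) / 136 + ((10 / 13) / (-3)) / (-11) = 719 / 29172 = 0.02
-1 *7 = -7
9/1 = 9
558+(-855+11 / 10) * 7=-54193 / 10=-5419.30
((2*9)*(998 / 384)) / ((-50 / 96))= -4491 / 50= -89.82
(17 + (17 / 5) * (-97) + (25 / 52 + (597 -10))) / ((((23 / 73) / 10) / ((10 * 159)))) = 4144685595 / 299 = 13861824.73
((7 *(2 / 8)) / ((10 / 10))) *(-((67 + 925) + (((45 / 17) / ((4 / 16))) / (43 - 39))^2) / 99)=-2020991 / 114444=-17.66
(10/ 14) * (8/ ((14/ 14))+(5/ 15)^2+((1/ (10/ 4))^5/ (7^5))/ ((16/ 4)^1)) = 3834096947/ 661775625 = 5.79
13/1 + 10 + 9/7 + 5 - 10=135/7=19.29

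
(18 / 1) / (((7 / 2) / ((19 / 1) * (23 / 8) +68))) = 8829 / 14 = 630.64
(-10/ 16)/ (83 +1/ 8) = -0.01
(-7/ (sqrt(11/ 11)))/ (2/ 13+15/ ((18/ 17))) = -546/ 1117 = -0.49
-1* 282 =-282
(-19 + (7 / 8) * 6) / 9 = -55 / 36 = -1.53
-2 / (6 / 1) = -1 / 3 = -0.33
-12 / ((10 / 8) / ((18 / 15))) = -288 / 25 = -11.52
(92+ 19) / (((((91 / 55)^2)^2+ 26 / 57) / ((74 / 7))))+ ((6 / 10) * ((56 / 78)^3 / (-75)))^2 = 18119435101726315226734862 / 122761962737913309890625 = 147.60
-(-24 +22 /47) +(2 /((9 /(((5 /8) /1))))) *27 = 5129 /188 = 27.28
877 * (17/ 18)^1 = 14909/ 18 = 828.28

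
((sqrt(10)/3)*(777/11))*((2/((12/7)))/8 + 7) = 88837*sqrt(10)/528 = 532.06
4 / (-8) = -1 / 2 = -0.50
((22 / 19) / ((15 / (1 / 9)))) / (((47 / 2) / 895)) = 7876 / 24111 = 0.33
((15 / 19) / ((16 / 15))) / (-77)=-225 / 23408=-0.01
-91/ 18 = -5.06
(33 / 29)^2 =1089 / 841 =1.29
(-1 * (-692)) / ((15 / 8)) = 5536 / 15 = 369.07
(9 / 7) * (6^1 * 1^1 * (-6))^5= -544195584 / 7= -77742226.29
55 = 55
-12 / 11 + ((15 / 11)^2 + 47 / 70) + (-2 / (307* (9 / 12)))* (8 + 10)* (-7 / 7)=4151039 / 2600290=1.60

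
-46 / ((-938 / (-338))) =-7774 / 469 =-16.58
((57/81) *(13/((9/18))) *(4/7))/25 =1976/4725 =0.42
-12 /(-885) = 4 /295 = 0.01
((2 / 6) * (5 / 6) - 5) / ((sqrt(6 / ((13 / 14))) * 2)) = -85 * sqrt(273) / 1512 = -0.93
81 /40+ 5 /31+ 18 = 20.19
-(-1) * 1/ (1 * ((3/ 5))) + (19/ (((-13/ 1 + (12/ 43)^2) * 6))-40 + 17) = -1031145/ 47786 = -21.58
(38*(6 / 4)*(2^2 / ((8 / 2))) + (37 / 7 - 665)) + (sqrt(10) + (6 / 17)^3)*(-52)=-20806571 / 34391 - 52*sqrt(10)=-769.44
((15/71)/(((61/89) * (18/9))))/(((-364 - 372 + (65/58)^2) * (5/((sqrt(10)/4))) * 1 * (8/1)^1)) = -74849 * sqrt(10)/57092489328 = -0.00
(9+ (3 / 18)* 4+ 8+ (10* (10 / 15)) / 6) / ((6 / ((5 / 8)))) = 845 / 432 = 1.96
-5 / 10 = -1 / 2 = -0.50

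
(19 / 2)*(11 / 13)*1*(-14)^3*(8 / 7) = -327712 / 13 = -25208.62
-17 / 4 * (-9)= 153 / 4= 38.25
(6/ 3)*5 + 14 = 24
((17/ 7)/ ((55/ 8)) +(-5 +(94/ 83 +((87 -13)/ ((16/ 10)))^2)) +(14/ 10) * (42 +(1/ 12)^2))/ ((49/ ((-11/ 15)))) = -32.84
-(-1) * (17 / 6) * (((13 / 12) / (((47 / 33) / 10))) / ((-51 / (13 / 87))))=-9295 / 147204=-0.06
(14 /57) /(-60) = -7 /1710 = -0.00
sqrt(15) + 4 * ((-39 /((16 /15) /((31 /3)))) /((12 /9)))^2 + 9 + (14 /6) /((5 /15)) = sqrt(15) + 328894609 /1024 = 321190.01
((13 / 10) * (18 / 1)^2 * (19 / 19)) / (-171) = -234 / 95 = -2.46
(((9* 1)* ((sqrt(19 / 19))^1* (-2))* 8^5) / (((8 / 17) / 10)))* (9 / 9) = -12533760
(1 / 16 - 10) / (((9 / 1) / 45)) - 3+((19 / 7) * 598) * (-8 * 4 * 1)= -5823245 / 112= -51993.26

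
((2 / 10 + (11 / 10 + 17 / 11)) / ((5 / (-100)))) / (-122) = 313 / 671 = 0.47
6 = 6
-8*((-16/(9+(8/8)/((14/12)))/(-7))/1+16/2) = -4544/69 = -65.86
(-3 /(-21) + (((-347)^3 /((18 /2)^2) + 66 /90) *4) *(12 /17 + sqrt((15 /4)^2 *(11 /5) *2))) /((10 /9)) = -104454659 *sqrt(110) /75 -23397841321 /17850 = -15917866.18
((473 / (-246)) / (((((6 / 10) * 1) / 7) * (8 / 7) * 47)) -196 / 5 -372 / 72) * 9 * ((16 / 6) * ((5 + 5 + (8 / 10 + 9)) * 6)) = -6151415787 / 48175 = -127688.96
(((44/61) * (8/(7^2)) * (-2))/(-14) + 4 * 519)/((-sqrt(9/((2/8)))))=-21718250/62769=-346.00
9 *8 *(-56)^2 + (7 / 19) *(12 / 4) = 4290069 / 19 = 225793.11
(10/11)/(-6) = -0.15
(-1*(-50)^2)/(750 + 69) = -2500/819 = -3.05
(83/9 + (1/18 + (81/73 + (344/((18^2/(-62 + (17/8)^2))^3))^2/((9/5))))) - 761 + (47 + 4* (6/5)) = -2843084748712779851156870431463/4080424110361545671536803840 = -696.76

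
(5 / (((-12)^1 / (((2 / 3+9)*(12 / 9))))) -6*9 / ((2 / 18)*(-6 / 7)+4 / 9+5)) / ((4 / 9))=-140719 / 4044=-34.80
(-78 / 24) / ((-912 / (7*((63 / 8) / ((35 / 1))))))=0.01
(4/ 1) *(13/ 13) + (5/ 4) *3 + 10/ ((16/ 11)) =14.62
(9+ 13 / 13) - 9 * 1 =1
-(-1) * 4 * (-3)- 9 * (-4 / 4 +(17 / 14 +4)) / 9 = -227 / 14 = -16.21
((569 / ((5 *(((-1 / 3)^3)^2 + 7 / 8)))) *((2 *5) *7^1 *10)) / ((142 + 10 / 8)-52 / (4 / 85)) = -1858308480 / 19662017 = -94.51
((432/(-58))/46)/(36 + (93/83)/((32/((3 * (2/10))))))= -53120/11817239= -0.00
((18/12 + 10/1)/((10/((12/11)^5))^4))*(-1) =-2755514994571622744064/420468746832850005750625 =-0.01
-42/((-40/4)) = 21/5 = 4.20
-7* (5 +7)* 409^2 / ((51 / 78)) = -365341704 / 17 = -21490688.47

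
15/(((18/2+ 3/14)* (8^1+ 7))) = 14/129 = 0.11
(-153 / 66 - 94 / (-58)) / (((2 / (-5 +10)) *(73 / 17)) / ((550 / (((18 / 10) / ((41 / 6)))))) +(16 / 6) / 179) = -104099128125 / 2346207532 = -44.37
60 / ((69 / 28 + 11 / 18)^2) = 762048 / 120125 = 6.34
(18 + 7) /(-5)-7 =-12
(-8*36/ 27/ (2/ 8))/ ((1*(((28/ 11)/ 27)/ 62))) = -196416/ 7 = -28059.43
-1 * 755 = -755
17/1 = 17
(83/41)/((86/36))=1494/1763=0.85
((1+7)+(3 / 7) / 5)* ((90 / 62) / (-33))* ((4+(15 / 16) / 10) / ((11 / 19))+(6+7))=-5998185 / 840224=-7.14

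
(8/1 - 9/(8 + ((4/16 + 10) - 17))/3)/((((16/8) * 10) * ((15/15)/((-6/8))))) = -21/100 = -0.21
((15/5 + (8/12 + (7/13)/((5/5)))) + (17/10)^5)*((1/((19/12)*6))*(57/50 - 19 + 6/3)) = -4378239803/142500000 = -30.72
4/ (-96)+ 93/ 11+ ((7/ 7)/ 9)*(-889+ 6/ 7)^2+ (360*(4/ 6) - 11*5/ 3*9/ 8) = 87871.98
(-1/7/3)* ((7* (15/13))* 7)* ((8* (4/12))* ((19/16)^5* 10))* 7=-3033221275/2555904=-1186.75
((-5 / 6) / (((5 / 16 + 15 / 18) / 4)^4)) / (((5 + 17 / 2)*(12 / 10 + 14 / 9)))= -3.33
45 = 45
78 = 78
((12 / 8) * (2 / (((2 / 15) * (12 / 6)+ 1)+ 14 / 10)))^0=1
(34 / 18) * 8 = 136 / 9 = 15.11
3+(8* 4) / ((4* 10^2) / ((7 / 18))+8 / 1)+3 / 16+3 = 90241 / 14512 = 6.22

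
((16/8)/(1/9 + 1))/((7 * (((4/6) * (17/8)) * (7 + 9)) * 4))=27/9520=0.00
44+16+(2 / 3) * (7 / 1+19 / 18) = 1765 / 27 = 65.37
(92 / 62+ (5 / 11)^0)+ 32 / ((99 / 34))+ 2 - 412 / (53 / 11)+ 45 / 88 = -90468913 / 1301256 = -69.52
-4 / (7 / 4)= -16 / 7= -2.29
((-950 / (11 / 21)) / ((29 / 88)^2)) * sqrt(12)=-28089600 * sqrt(3) / 841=-57850.91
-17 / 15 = -1.13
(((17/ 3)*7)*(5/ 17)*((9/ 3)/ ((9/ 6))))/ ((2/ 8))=280/ 3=93.33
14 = 14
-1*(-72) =72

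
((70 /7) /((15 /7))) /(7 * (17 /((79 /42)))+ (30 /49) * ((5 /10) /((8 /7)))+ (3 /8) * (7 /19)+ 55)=147098 /3740655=0.04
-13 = -13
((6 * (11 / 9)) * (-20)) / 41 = -440 / 123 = -3.58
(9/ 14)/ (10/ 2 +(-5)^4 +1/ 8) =36/ 35287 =0.00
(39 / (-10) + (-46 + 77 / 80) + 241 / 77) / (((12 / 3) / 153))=-8634555 / 4928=-1752.14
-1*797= -797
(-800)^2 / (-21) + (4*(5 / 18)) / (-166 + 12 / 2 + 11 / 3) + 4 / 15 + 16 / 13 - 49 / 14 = -1858255863 / 60970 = -30478.20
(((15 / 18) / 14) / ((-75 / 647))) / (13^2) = -647 / 212940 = -0.00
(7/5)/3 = 7/15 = 0.47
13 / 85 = 0.15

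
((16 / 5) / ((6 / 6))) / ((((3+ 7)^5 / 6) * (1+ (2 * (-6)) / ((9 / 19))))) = -9 / 1140625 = -0.00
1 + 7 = 8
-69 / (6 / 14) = -161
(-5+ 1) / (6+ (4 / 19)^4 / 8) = -0.67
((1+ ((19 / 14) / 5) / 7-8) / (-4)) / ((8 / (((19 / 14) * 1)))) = 64809 / 219520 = 0.30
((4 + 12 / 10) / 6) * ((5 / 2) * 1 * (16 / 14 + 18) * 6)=1742 / 7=248.86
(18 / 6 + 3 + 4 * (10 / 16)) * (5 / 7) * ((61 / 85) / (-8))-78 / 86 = -1.45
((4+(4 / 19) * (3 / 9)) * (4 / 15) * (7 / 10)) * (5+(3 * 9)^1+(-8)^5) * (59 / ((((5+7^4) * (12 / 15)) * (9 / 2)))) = -522772096 / 3085695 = -169.42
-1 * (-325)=325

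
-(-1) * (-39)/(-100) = 39/100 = 0.39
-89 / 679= -0.13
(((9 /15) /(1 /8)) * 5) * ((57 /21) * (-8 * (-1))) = 521.14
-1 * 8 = -8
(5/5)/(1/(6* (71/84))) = 71/14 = 5.07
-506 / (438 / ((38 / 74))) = -4807 / 8103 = -0.59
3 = 3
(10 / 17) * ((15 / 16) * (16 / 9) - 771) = -452.55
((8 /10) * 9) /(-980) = -9 /1225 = -0.01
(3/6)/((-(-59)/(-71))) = -71/118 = -0.60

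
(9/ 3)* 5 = 15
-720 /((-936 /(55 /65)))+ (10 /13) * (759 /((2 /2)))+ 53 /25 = 2478457 /4225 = 586.62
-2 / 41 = -0.05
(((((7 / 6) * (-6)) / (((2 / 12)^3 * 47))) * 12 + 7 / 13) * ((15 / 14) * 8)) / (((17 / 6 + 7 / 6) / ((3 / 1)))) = -1514205 / 611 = -2478.24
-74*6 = -444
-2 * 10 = -20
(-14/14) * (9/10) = -9/10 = -0.90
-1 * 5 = -5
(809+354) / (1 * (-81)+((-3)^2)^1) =-1163 / 72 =-16.15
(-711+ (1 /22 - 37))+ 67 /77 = -115051 /154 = -747.08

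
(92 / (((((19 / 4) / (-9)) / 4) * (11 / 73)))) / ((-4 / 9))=2175984 / 209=10411.41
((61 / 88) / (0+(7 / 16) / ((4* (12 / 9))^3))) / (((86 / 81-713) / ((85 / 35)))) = -25485312 / 31082513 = -0.82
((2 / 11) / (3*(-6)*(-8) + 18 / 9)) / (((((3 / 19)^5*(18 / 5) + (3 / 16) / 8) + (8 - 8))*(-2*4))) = -198087920 / 30274189671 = -0.01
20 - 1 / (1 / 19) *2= -18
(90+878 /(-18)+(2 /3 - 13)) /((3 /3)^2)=260 /9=28.89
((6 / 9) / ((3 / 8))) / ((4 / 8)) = 32 / 9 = 3.56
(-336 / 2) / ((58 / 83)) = -6972 / 29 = -240.41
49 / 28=7 / 4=1.75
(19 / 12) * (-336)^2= 178752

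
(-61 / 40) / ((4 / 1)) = -61 / 160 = -0.38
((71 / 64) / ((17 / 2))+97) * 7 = 369873 / 544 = 679.91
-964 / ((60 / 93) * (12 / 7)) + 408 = -27817 / 60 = -463.62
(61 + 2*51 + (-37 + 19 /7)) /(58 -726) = -901 /4676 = -0.19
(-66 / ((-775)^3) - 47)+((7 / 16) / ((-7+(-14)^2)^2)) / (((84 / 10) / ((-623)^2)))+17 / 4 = -42.18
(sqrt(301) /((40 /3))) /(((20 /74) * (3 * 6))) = 37 * sqrt(301) /2400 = 0.27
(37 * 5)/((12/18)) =555/2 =277.50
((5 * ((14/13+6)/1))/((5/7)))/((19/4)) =2576/247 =10.43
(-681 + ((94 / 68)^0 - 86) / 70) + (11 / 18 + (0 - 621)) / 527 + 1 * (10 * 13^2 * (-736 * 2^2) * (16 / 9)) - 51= -293690031172 / 33201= -8845818.84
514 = 514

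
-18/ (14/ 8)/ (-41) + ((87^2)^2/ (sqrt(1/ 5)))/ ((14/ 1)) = 72/ 287 + 57289761*sqrt(5)/ 14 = 9150271.68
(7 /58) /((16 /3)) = 21 /928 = 0.02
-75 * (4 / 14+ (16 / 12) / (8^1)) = -475 / 14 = -33.93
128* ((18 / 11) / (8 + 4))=192 / 11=17.45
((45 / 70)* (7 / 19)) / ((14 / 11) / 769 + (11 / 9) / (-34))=-11648043 / 1686535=-6.91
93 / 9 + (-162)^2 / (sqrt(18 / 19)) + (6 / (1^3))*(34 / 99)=409 / 33 + 4374*sqrt(38)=26975.54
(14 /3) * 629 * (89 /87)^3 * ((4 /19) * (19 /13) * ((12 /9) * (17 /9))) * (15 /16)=527676346190 /231134553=2282.98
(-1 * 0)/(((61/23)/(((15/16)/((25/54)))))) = 0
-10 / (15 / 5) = -10 / 3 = -3.33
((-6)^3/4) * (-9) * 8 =3888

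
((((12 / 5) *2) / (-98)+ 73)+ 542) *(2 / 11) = 301326 / 2695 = 111.81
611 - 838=-227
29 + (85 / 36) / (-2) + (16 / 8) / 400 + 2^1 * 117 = 117821 / 450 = 261.82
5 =5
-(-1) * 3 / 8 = 0.38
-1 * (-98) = 98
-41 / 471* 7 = -0.61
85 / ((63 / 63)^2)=85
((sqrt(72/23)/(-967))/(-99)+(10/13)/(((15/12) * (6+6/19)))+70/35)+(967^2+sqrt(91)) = 2 * sqrt(46)/733953+sqrt(91)+182342764/195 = 935100.64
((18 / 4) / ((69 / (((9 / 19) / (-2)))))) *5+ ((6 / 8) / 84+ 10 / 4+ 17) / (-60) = -236329 / 587328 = -0.40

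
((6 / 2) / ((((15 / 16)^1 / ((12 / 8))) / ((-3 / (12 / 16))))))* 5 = -96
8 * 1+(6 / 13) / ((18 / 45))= 119 / 13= 9.15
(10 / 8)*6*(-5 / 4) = -75 / 8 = -9.38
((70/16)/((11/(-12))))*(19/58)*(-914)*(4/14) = 130245/319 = 408.29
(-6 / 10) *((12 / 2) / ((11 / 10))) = -36 / 11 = -3.27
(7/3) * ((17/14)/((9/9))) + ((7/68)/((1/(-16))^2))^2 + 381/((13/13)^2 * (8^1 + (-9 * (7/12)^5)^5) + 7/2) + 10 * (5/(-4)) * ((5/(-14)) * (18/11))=9087176296740603978640495610422/12313457985873320355004100175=737.99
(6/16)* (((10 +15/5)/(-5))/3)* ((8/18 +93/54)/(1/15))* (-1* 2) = 169/8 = 21.12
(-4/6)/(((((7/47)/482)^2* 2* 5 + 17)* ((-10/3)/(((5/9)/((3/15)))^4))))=20047020156250/28620603043191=0.70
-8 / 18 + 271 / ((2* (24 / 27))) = 21887 / 144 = 151.99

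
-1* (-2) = 2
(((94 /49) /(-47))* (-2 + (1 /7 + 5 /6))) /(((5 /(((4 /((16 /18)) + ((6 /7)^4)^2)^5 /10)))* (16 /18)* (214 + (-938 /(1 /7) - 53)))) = -22122426362707376005238255091596179892643 /59679279267103817460459285243256730269504000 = -0.00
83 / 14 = 5.93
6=6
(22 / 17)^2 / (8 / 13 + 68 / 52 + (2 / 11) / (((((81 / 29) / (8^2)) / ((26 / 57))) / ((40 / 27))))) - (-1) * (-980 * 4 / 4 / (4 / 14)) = -83721436131842 / 24411097385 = -3429.65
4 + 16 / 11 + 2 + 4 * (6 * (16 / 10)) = 2522 / 55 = 45.85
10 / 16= 5 / 8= 0.62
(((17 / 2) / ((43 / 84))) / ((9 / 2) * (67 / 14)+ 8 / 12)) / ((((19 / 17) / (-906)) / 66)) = -60967523232 / 1523705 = -40012.68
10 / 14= 5 / 7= 0.71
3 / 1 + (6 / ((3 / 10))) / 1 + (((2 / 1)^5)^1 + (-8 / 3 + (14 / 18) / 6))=2833 / 54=52.46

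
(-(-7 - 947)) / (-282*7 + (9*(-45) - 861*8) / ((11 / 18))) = -159 / 2318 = -0.07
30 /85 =6 /17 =0.35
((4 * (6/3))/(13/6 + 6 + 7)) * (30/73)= 1440/6643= 0.22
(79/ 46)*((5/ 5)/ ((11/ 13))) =1027/ 506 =2.03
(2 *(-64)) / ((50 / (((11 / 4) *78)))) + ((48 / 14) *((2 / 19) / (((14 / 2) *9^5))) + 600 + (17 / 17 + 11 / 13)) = 314015028928 / 5955583725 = 52.73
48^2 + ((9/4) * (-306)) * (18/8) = 6039/8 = 754.88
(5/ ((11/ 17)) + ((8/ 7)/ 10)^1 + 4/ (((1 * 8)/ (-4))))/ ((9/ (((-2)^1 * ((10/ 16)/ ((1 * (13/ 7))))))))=-173/ 396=-0.44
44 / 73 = 0.60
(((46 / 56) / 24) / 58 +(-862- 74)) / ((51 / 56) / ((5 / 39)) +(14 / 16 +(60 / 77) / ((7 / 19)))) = -14045382505 / 151462128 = -92.73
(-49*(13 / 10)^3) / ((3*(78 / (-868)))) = 1796977 / 4500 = 399.33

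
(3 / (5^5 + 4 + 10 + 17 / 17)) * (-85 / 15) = -17 / 3140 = -0.01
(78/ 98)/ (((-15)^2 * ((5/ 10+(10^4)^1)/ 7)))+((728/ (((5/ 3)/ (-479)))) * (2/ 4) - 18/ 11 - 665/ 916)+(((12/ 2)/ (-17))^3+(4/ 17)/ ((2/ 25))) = -104613.07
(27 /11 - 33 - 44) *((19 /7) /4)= -3895 /77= -50.58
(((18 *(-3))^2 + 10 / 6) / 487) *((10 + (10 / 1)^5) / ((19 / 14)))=441493.76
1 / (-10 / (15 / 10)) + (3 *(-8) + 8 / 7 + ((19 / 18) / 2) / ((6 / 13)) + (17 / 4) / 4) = -314513 / 15120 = -20.80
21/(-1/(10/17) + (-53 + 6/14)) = -1470/3799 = -0.39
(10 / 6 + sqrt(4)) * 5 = 55 / 3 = 18.33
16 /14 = 8 /7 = 1.14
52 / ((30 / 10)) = 52 / 3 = 17.33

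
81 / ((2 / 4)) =162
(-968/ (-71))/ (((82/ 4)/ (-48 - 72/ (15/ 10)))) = -185856/ 2911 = -63.85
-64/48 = -1.33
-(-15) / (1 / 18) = 270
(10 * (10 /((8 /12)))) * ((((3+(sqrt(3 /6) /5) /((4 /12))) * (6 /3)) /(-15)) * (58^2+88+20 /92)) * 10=-47640600 /23 - 4764060 * sqrt(2) /23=-2364260.79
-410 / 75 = -82 / 15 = -5.47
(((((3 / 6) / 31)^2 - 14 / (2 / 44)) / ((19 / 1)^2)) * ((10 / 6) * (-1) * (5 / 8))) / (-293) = -29598775 / 9758193888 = -0.00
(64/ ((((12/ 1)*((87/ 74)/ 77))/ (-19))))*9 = -1732192/ 29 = -59730.76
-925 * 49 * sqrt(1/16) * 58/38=-1314425/76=-17295.07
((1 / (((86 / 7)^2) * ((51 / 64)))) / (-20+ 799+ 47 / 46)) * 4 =144256 / 3383542419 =0.00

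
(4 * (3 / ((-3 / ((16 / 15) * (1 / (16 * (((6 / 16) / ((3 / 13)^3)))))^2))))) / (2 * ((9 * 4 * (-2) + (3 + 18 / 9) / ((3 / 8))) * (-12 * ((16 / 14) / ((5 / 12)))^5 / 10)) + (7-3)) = -5672362500 / 6928008529523461159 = -0.00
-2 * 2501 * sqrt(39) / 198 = -2501 * sqrt(39) / 99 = -157.77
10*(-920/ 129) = -9200/ 129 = -71.32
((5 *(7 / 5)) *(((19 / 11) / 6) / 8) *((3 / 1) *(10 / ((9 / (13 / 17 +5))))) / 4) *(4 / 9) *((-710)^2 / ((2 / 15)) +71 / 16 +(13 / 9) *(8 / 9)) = 14514719912525 / 7138368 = 2033338.70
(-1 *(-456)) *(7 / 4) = 798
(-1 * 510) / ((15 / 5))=-170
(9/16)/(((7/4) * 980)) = 9/27440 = 0.00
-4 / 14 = -2 / 7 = -0.29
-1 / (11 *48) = -1 / 528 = -0.00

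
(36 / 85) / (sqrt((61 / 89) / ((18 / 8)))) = 54 * sqrt(5429) / 5185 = 0.77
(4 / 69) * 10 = 40 / 69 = 0.58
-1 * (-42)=42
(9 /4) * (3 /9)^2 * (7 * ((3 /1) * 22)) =231 /2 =115.50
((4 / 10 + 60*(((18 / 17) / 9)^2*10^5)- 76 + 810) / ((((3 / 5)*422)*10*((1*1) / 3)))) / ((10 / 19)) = 287520369 / 1524475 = 188.60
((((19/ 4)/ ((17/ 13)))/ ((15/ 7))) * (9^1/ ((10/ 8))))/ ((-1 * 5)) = -5187/ 2125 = -2.44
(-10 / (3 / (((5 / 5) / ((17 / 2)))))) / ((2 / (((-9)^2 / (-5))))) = 54 / 17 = 3.18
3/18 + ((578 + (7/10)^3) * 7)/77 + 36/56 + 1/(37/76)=473847511/8547000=55.44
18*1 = 18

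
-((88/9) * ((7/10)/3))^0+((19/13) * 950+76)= 19025/13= 1463.46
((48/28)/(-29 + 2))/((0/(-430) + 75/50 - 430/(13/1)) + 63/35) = 520/243873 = 0.00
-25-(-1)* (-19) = -44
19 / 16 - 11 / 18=83 / 144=0.58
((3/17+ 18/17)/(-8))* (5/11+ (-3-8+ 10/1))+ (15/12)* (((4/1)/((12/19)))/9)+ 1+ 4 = 5.96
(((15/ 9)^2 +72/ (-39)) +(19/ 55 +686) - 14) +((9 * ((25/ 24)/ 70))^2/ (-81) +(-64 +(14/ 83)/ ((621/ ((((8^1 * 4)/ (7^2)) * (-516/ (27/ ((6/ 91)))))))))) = 844982193672217/ 1386861315840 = 609.28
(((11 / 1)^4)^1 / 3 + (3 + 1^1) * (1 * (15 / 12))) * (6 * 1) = 29312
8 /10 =4 /5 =0.80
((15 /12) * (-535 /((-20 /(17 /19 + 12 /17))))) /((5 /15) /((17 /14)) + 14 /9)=497871 /17024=29.25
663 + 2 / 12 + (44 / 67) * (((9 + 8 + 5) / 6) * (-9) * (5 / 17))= 4488521 / 6834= 656.79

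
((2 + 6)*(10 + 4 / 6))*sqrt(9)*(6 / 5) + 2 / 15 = 922 / 3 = 307.33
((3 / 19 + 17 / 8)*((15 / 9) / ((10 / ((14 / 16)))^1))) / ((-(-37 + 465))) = -2429 / 3122688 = -0.00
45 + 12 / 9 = 139 / 3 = 46.33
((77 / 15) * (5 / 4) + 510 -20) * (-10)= -29785 / 6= -4964.17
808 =808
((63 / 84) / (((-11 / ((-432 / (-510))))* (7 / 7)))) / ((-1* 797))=54 / 745195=0.00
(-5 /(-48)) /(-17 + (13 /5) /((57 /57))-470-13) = -25 /119376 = -0.00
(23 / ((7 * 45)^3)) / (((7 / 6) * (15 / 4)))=184 / 1093955625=0.00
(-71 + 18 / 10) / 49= -346 / 245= -1.41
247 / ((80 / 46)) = 142.02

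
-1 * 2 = -2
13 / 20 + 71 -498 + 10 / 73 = -622271 / 1460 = -426.21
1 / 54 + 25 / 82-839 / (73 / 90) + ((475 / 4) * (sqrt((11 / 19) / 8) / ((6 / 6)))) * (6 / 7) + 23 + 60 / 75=-408200671 / 404055 + 75 * sqrt(418) / 56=-982.88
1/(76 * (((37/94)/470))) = 11045/703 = 15.71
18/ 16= 9/ 8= 1.12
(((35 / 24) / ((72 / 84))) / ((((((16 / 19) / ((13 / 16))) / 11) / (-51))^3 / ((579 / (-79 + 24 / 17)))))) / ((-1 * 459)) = -4659497389566684665 / 1062199099392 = -4386651.61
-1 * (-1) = 1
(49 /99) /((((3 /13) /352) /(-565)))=-11516960 /27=-426554.07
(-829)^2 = 687241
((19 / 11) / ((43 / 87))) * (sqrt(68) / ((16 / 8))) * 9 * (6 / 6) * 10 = 148770 * sqrt(17) / 473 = 1296.82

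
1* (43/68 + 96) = 6571/68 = 96.63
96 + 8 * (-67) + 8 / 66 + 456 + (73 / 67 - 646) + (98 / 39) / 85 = -1536157339 / 2443155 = -628.76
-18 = -18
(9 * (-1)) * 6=-54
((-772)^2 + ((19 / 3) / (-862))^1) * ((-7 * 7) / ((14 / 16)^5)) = -3607322869760 / 63357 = -56936453.27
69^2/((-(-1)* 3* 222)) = 529/74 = 7.15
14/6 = 2.33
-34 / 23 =-1.48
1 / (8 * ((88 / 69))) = 69 / 704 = 0.10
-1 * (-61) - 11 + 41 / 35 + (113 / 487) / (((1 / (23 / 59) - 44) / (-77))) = 51.60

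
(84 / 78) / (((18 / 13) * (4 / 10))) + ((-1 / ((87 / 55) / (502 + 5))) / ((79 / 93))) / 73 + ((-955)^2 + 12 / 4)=2745535672147 / 3010374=912024.78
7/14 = 1/2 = 0.50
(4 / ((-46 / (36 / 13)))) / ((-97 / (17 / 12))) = 102 / 29003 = 0.00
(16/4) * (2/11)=8/11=0.73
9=9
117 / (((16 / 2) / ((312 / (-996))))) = -1521 / 332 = -4.58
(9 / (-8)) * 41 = -369 / 8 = -46.12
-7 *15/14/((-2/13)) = 195/4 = 48.75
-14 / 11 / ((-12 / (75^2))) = 13125 / 22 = 596.59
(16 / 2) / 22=4 / 11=0.36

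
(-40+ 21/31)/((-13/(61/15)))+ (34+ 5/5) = 285934/6045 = 47.30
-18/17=-1.06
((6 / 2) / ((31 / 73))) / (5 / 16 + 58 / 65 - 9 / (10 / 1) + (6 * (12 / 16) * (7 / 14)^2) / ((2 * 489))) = 18562440 / 803923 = 23.09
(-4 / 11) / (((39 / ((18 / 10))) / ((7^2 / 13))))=-588 / 9295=-0.06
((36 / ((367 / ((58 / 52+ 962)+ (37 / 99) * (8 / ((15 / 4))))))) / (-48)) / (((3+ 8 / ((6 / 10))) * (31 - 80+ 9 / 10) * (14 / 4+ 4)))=5316667 / 15903317430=0.00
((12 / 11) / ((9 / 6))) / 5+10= 558 / 55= 10.15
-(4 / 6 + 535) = -1607 / 3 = -535.67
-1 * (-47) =47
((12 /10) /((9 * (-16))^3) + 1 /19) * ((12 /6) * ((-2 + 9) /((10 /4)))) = 17418107 /59097600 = 0.29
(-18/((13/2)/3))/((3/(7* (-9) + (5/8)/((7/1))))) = 2439/14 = 174.21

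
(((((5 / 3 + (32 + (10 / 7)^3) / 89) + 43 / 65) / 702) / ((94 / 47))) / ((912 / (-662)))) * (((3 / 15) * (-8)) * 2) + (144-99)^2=1205859494922034 / 595484846775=2025.00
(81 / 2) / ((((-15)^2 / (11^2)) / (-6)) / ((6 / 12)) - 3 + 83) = 9801 / 19210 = 0.51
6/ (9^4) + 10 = 21872/ 2187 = 10.00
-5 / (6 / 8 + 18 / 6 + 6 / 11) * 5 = -1100 / 189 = -5.82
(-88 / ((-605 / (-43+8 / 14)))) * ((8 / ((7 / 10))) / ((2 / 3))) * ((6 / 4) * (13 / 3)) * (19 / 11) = -640224 / 539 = -1187.80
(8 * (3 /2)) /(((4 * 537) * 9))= 1 /1611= 0.00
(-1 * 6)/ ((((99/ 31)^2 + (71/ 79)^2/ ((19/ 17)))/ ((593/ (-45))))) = 67574970467/ 9334106970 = 7.24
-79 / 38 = -2.08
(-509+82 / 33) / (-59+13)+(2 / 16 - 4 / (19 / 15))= 920441 / 115368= 7.98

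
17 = 17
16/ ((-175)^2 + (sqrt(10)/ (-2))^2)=32/ 61255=0.00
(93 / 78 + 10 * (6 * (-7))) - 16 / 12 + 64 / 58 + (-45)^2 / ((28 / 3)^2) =-350949821 / 886704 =-395.79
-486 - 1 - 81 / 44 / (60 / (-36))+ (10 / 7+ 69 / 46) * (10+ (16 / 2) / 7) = -4886173 / 10780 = -453.26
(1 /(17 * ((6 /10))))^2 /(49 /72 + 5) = 200 /118201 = 0.00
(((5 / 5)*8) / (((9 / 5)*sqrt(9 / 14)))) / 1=5.54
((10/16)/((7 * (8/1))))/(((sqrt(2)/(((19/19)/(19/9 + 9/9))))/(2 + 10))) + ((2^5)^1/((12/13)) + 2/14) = 135 * sqrt(2)/6272 + 731/21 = 34.84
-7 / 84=-1 / 12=-0.08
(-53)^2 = 2809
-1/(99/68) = -68/99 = -0.69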